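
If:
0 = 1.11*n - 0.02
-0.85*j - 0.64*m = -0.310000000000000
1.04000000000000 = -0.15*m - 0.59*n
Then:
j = 5.64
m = -7.00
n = 0.02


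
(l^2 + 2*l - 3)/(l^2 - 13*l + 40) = (l^2 + 2*l - 3)/(l^2 - 13*l + 40)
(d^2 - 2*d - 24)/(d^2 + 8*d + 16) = (d - 6)/(d + 4)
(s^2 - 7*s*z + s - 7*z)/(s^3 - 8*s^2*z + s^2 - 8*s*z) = (-s + 7*z)/(s*(-s + 8*z))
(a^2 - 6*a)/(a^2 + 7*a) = (a - 6)/(a + 7)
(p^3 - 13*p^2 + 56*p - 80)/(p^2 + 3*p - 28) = (p^2 - 9*p + 20)/(p + 7)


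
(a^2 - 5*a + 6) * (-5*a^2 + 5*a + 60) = -5*a^4 + 30*a^3 + 5*a^2 - 270*a + 360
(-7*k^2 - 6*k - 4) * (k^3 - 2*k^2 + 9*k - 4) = -7*k^5 + 8*k^4 - 55*k^3 - 18*k^2 - 12*k + 16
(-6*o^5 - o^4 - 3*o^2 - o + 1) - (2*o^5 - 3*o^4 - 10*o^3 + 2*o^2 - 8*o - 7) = -8*o^5 + 2*o^4 + 10*o^3 - 5*o^2 + 7*o + 8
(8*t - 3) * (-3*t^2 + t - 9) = -24*t^3 + 17*t^2 - 75*t + 27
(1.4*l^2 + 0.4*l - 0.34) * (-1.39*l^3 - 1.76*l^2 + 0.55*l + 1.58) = -1.946*l^5 - 3.02*l^4 + 0.5386*l^3 + 3.0304*l^2 + 0.445*l - 0.5372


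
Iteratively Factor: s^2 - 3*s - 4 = (s - 4)*(s + 1)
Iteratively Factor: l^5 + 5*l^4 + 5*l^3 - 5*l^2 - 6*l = (l + 3)*(l^4 + 2*l^3 - l^2 - 2*l) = (l + 1)*(l + 3)*(l^3 + l^2 - 2*l) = (l - 1)*(l + 1)*(l + 3)*(l^2 + 2*l) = (l - 1)*(l + 1)*(l + 2)*(l + 3)*(l)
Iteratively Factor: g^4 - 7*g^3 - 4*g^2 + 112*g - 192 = (g - 4)*(g^3 - 3*g^2 - 16*g + 48) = (g - 4)*(g - 3)*(g^2 - 16) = (g - 4)*(g - 3)*(g + 4)*(g - 4)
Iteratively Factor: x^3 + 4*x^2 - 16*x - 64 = (x + 4)*(x^2 - 16) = (x - 4)*(x + 4)*(x + 4)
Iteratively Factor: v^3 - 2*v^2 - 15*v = (v + 3)*(v^2 - 5*v) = (v - 5)*(v + 3)*(v)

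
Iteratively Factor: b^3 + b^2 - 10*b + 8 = (b - 2)*(b^2 + 3*b - 4) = (b - 2)*(b - 1)*(b + 4)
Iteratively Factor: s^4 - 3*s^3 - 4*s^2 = (s)*(s^3 - 3*s^2 - 4*s) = s*(s + 1)*(s^2 - 4*s) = s*(s - 4)*(s + 1)*(s)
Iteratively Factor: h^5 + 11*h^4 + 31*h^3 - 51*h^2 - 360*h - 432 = (h + 3)*(h^4 + 8*h^3 + 7*h^2 - 72*h - 144) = (h + 3)*(h + 4)*(h^3 + 4*h^2 - 9*h - 36) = (h + 3)^2*(h + 4)*(h^2 + h - 12) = (h - 3)*(h + 3)^2*(h + 4)*(h + 4)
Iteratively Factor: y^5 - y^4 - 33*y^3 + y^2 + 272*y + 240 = (y - 5)*(y^4 + 4*y^3 - 13*y^2 - 64*y - 48) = (y - 5)*(y + 1)*(y^3 + 3*y^2 - 16*y - 48) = (y - 5)*(y - 4)*(y + 1)*(y^2 + 7*y + 12) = (y - 5)*(y - 4)*(y + 1)*(y + 4)*(y + 3)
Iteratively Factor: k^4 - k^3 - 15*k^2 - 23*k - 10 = (k + 1)*(k^3 - 2*k^2 - 13*k - 10) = (k + 1)*(k + 2)*(k^2 - 4*k - 5) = (k - 5)*(k + 1)*(k + 2)*(k + 1)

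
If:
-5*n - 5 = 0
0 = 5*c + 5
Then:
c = -1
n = -1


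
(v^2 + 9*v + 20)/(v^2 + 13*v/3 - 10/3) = 3*(v + 4)/(3*v - 2)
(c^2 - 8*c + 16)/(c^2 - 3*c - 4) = (c - 4)/(c + 1)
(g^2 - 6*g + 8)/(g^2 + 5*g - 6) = (g^2 - 6*g + 8)/(g^2 + 5*g - 6)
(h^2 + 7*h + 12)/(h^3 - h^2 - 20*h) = (h + 3)/(h*(h - 5))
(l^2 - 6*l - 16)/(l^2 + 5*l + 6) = (l - 8)/(l + 3)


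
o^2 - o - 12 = (o - 4)*(o + 3)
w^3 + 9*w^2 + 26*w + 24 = (w + 2)*(w + 3)*(w + 4)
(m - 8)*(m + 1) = m^2 - 7*m - 8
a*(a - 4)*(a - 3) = a^3 - 7*a^2 + 12*a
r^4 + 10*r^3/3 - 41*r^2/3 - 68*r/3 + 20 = (r - 3)*(r - 2/3)*(r + 2)*(r + 5)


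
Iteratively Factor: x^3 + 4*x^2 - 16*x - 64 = (x + 4)*(x^2 - 16) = (x + 4)^2*(x - 4)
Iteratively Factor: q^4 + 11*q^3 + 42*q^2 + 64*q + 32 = (q + 1)*(q^3 + 10*q^2 + 32*q + 32) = (q + 1)*(q + 4)*(q^2 + 6*q + 8) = (q + 1)*(q + 4)^2*(q + 2)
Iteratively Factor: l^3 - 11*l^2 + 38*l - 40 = (l - 5)*(l^2 - 6*l + 8) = (l - 5)*(l - 2)*(l - 4)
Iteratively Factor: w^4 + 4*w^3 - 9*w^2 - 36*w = (w + 4)*(w^3 - 9*w) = (w + 3)*(w + 4)*(w^2 - 3*w) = w*(w + 3)*(w + 4)*(w - 3)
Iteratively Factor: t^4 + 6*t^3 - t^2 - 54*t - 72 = (t + 4)*(t^3 + 2*t^2 - 9*t - 18) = (t + 3)*(t + 4)*(t^2 - t - 6) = (t + 2)*(t + 3)*(t + 4)*(t - 3)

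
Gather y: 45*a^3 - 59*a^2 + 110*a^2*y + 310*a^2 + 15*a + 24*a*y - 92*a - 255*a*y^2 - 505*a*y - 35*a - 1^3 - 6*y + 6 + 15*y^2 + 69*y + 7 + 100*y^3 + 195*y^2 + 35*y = 45*a^3 + 251*a^2 - 112*a + 100*y^3 + y^2*(210 - 255*a) + y*(110*a^2 - 481*a + 98) + 12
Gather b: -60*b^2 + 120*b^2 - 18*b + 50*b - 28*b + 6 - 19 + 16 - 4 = 60*b^2 + 4*b - 1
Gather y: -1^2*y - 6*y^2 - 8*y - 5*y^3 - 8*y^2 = -5*y^3 - 14*y^2 - 9*y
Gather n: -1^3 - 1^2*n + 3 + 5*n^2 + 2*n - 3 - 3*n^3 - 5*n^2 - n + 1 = -3*n^3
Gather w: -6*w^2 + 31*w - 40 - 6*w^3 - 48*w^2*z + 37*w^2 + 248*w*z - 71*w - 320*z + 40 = -6*w^3 + w^2*(31 - 48*z) + w*(248*z - 40) - 320*z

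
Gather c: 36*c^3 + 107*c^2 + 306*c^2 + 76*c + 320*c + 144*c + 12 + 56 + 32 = 36*c^3 + 413*c^2 + 540*c + 100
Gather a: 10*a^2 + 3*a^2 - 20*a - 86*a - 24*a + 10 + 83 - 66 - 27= 13*a^2 - 130*a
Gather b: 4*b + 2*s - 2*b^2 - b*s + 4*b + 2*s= -2*b^2 + b*(8 - s) + 4*s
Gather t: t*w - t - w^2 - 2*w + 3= t*(w - 1) - w^2 - 2*w + 3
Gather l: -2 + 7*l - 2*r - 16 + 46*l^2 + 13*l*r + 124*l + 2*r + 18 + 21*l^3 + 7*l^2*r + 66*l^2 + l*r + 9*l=21*l^3 + l^2*(7*r + 112) + l*(14*r + 140)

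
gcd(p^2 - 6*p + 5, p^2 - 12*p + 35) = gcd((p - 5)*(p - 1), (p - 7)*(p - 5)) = p - 5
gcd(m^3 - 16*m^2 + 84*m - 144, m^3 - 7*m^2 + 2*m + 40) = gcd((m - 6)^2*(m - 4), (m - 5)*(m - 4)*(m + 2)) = m - 4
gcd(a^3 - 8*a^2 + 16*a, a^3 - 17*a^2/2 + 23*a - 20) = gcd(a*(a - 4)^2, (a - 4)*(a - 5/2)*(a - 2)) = a - 4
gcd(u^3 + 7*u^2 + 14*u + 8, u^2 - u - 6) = u + 2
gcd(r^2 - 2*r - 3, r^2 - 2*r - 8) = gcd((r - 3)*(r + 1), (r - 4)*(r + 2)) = 1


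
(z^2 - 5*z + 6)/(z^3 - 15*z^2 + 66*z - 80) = (z - 3)/(z^2 - 13*z + 40)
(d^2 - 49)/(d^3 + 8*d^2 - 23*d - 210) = (d - 7)/(d^2 + d - 30)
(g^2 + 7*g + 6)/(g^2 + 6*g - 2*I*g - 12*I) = (g + 1)/(g - 2*I)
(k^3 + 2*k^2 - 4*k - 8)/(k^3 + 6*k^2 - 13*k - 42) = (k^2 - 4)/(k^2 + 4*k - 21)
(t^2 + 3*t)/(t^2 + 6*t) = (t + 3)/(t + 6)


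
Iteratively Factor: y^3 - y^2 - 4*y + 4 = (y - 2)*(y^2 + y - 2) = (y - 2)*(y + 2)*(y - 1)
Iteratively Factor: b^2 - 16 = (b - 4)*(b + 4)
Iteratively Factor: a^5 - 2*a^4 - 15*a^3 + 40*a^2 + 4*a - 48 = (a + 1)*(a^4 - 3*a^3 - 12*a^2 + 52*a - 48) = (a - 2)*(a + 1)*(a^3 - a^2 - 14*a + 24) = (a - 2)^2*(a + 1)*(a^2 + a - 12) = (a - 2)^2*(a + 1)*(a + 4)*(a - 3)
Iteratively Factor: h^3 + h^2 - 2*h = (h - 1)*(h^2 + 2*h) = h*(h - 1)*(h + 2)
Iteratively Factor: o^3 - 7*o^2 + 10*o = (o)*(o^2 - 7*o + 10) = o*(o - 2)*(o - 5)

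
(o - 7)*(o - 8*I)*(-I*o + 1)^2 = -o^4 + 7*o^3 + 6*I*o^3 - 15*o^2 - 42*I*o^2 + 105*o - 8*I*o + 56*I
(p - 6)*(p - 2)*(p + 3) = p^3 - 5*p^2 - 12*p + 36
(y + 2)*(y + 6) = y^2 + 8*y + 12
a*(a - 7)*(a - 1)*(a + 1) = a^4 - 7*a^3 - a^2 + 7*a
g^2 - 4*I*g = g*(g - 4*I)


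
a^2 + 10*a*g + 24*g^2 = (a + 4*g)*(a + 6*g)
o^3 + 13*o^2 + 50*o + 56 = (o + 2)*(o + 4)*(o + 7)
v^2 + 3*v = v*(v + 3)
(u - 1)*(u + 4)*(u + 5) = u^3 + 8*u^2 + 11*u - 20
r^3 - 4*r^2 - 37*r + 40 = (r - 8)*(r - 1)*(r + 5)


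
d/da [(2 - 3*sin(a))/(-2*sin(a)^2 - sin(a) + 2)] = (-6*sin(a)^2 + 8*sin(a) - 4)*cos(a)/(sin(a) - cos(2*a) - 1)^2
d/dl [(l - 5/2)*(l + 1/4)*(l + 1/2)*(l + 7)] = 4*l^3 + 63*l^2/4 - 28*l - 201/16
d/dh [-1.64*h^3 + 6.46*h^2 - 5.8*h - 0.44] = -4.92*h^2 + 12.92*h - 5.8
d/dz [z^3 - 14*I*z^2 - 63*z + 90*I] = 3*z^2 - 28*I*z - 63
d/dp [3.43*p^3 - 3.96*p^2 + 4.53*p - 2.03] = 10.29*p^2 - 7.92*p + 4.53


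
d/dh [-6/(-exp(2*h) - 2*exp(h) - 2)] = -12*(exp(h) + 1)*exp(h)/(exp(2*h) + 2*exp(h) + 2)^2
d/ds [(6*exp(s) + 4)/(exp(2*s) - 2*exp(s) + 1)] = (-6*exp(s) - 14)*exp(s)/(exp(3*s) - 3*exp(2*s) + 3*exp(s) - 1)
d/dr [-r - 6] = -1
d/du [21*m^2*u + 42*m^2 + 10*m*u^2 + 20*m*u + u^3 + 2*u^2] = 21*m^2 + 20*m*u + 20*m + 3*u^2 + 4*u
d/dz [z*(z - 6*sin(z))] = -6*z*cos(z) + 2*z - 6*sin(z)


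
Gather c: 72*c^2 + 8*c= 72*c^2 + 8*c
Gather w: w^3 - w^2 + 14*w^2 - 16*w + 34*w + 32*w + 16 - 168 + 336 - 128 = w^3 + 13*w^2 + 50*w + 56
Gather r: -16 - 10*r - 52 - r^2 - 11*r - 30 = -r^2 - 21*r - 98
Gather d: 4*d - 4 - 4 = 4*d - 8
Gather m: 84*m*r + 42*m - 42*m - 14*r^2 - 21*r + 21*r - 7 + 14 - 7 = 84*m*r - 14*r^2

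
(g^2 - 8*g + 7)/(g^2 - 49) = (g - 1)/(g + 7)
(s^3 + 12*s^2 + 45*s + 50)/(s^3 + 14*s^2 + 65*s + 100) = (s + 2)/(s + 4)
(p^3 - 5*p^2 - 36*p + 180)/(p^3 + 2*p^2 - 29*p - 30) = (p - 6)/(p + 1)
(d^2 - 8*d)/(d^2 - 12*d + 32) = d/(d - 4)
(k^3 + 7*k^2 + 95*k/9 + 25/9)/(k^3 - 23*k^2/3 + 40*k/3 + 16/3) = (3*k^2 + 20*k + 25)/(3*(k^2 - 8*k + 16))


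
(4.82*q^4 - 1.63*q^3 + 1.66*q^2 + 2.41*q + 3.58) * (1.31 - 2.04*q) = -9.8328*q^5 + 9.6394*q^4 - 5.5217*q^3 - 2.7418*q^2 - 4.1461*q + 4.6898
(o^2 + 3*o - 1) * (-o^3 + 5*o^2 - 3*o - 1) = -o^5 + 2*o^4 + 13*o^3 - 15*o^2 + 1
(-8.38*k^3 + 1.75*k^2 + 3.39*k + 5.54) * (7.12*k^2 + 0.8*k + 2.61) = -59.6656*k^5 + 5.756*k^4 + 3.665*k^3 + 46.7243*k^2 + 13.2799*k + 14.4594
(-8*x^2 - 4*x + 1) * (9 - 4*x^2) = 32*x^4 + 16*x^3 - 76*x^2 - 36*x + 9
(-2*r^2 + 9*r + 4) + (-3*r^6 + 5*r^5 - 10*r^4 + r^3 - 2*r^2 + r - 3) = -3*r^6 + 5*r^5 - 10*r^4 + r^3 - 4*r^2 + 10*r + 1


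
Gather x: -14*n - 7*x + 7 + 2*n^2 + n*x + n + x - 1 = 2*n^2 - 13*n + x*(n - 6) + 6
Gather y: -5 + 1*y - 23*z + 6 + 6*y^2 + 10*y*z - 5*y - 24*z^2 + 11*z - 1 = 6*y^2 + y*(10*z - 4) - 24*z^2 - 12*z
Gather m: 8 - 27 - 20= -39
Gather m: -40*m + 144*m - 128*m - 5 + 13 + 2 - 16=-24*m - 6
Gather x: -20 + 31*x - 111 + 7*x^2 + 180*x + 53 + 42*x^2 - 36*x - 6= 49*x^2 + 175*x - 84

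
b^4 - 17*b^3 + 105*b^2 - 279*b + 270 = (b - 6)*(b - 5)*(b - 3)^2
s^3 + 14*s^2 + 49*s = s*(s + 7)^2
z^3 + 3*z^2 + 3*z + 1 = (z + 1)^3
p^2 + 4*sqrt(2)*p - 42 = (p - 3*sqrt(2))*(p + 7*sqrt(2))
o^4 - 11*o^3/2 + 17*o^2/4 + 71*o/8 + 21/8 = (o - 7/2)*(o - 3)*(o + 1/2)^2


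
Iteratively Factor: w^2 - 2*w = (w - 2)*(w)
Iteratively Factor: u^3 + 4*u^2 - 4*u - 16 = (u + 2)*(u^2 + 2*u - 8) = (u - 2)*(u + 2)*(u + 4)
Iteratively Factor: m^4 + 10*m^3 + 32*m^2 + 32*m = (m)*(m^3 + 10*m^2 + 32*m + 32) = m*(m + 4)*(m^2 + 6*m + 8) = m*(m + 2)*(m + 4)*(m + 4)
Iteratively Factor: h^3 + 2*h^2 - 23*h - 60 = (h + 4)*(h^2 - 2*h - 15) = (h - 5)*(h + 4)*(h + 3)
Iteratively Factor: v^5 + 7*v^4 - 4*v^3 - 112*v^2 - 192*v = (v)*(v^4 + 7*v^3 - 4*v^2 - 112*v - 192) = v*(v - 4)*(v^3 + 11*v^2 + 40*v + 48) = v*(v - 4)*(v + 4)*(v^2 + 7*v + 12) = v*(v - 4)*(v + 3)*(v + 4)*(v + 4)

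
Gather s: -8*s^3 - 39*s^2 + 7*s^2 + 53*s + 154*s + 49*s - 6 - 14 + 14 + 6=-8*s^3 - 32*s^2 + 256*s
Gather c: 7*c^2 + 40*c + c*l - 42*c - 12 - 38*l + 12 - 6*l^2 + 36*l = 7*c^2 + c*(l - 2) - 6*l^2 - 2*l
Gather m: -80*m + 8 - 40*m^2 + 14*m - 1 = -40*m^2 - 66*m + 7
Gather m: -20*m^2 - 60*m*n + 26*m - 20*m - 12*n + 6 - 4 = -20*m^2 + m*(6 - 60*n) - 12*n + 2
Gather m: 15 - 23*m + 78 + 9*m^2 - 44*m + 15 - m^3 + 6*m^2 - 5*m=-m^3 + 15*m^2 - 72*m + 108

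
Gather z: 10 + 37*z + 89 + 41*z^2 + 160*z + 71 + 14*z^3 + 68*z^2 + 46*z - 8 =14*z^3 + 109*z^2 + 243*z + 162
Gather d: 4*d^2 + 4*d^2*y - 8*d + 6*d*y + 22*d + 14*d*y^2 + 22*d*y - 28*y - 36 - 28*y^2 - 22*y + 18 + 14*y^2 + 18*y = d^2*(4*y + 4) + d*(14*y^2 + 28*y + 14) - 14*y^2 - 32*y - 18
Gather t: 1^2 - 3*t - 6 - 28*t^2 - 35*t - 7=-28*t^2 - 38*t - 12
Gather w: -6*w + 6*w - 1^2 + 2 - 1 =0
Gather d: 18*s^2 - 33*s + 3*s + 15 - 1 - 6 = 18*s^2 - 30*s + 8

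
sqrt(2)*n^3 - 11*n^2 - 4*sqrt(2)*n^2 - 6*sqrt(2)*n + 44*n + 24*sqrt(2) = (n - 4)*(n - 6*sqrt(2))*(sqrt(2)*n + 1)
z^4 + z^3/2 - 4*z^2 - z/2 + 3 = (z - 3/2)*(z - 1)*(z + 1)*(z + 2)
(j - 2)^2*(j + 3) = j^3 - j^2 - 8*j + 12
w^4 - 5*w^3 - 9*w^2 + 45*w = w*(w - 5)*(w - 3)*(w + 3)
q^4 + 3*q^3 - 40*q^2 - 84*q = q*(q - 6)*(q + 2)*(q + 7)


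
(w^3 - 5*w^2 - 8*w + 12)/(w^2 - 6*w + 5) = (w^2 - 4*w - 12)/(w - 5)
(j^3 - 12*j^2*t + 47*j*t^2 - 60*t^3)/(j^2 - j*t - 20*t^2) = (j^2 - 7*j*t + 12*t^2)/(j + 4*t)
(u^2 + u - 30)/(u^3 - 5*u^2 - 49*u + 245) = (u + 6)/(u^2 - 49)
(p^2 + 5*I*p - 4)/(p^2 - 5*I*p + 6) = (p + 4*I)/(p - 6*I)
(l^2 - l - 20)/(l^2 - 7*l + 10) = (l + 4)/(l - 2)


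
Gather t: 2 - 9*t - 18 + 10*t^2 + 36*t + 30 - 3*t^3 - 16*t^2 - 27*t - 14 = -3*t^3 - 6*t^2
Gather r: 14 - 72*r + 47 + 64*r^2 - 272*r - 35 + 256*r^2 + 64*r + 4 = 320*r^2 - 280*r + 30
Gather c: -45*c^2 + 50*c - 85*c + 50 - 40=-45*c^2 - 35*c + 10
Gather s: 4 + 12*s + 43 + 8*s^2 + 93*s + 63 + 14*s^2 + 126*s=22*s^2 + 231*s + 110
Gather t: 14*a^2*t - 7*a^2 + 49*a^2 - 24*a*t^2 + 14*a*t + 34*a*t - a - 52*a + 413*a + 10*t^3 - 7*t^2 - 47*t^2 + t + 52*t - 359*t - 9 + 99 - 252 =42*a^2 + 360*a + 10*t^3 + t^2*(-24*a - 54) + t*(14*a^2 + 48*a - 306) - 162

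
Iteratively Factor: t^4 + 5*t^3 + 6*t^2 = (t)*(t^3 + 5*t^2 + 6*t) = t*(t + 3)*(t^2 + 2*t) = t*(t + 2)*(t + 3)*(t)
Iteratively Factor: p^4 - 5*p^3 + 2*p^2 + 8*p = (p - 4)*(p^3 - p^2 - 2*p) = p*(p - 4)*(p^2 - p - 2) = p*(p - 4)*(p + 1)*(p - 2)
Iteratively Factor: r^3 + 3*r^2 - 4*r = (r + 4)*(r^2 - r) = (r - 1)*(r + 4)*(r)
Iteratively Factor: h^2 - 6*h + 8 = (h - 2)*(h - 4)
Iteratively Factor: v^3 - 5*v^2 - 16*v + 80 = (v - 4)*(v^2 - v - 20) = (v - 5)*(v - 4)*(v + 4)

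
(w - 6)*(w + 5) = w^2 - w - 30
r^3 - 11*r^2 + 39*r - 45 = (r - 5)*(r - 3)^2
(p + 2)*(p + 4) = p^2 + 6*p + 8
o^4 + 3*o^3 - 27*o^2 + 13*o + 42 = (o - 3)*(o - 2)*(o + 1)*(o + 7)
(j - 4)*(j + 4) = j^2 - 16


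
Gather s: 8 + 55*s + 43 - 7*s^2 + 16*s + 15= -7*s^2 + 71*s + 66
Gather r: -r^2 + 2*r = -r^2 + 2*r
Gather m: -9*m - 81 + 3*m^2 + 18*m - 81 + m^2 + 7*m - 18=4*m^2 + 16*m - 180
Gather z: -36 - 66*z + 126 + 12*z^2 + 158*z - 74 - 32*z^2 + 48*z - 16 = -20*z^2 + 140*z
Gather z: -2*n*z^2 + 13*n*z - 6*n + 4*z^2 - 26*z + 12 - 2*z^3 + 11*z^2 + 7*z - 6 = -6*n - 2*z^3 + z^2*(15 - 2*n) + z*(13*n - 19) + 6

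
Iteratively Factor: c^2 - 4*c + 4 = (c - 2)*(c - 2)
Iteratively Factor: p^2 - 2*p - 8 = (p - 4)*(p + 2)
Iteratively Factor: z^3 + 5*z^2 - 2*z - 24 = (z - 2)*(z^2 + 7*z + 12) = (z - 2)*(z + 4)*(z + 3)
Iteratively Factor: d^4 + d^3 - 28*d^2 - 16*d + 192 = (d + 4)*(d^3 - 3*d^2 - 16*d + 48) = (d + 4)^2*(d^2 - 7*d + 12) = (d - 3)*(d + 4)^2*(d - 4)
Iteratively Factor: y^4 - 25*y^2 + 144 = (y - 3)*(y^3 + 3*y^2 - 16*y - 48) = (y - 3)*(y + 3)*(y^2 - 16) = (y - 4)*(y - 3)*(y + 3)*(y + 4)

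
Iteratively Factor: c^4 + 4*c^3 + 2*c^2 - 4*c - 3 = (c + 1)*(c^3 + 3*c^2 - c - 3) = (c + 1)^2*(c^2 + 2*c - 3) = (c + 1)^2*(c + 3)*(c - 1)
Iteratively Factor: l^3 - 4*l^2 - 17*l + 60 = (l - 5)*(l^2 + l - 12) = (l - 5)*(l + 4)*(l - 3)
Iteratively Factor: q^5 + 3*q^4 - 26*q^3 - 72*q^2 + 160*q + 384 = (q + 4)*(q^4 - q^3 - 22*q^2 + 16*q + 96) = (q - 3)*(q + 4)*(q^3 + 2*q^2 - 16*q - 32) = (q - 3)*(q + 2)*(q + 4)*(q^2 - 16) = (q - 4)*(q - 3)*(q + 2)*(q + 4)*(q + 4)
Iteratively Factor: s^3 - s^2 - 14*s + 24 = (s - 3)*(s^2 + 2*s - 8) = (s - 3)*(s + 4)*(s - 2)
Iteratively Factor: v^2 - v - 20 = (v - 5)*(v + 4)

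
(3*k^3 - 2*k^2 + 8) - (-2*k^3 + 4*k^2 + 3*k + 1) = 5*k^3 - 6*k^2 - 3*k + 7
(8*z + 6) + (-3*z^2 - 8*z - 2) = 4 - 3*z^2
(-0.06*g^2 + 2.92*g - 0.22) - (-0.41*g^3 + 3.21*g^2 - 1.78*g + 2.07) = 0.41*g^3 - 3.27*g^2 + 4.7*g - 2.29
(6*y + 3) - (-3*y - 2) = 9*y + 5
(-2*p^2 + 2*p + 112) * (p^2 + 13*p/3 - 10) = -2*p^4 - 20*p^3/3 + 422*p^2/3 + 1396*p/3 - 1120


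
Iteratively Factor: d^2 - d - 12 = (d + 3)*(d - 4)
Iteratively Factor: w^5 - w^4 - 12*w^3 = (w)*(w^4 - w^3 - 12*w^2) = w^2*(w^3 - w^2 - 12*w) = w^2*(w + 3)*(w^2 - 4*w) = w^3*(w + 3)*(w - 4)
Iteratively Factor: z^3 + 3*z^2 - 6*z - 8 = (z + 1)*(z^2 + 2*z - 8) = (z - 2)*(z + 1)*(z + 4)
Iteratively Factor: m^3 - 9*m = (m - 3)*(m^2 + 3*m) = m*(m - 3)*(m + 3)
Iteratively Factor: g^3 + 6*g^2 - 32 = (g + 4)*(g^2 + 2*g - 8) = (g + 4)^2*(g - 2)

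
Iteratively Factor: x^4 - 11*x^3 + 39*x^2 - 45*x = (x)*(x^3 - 11*x^2 + 39*x - 45) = x*(x - 3)*(x^2 - 8*x + 15) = x*(x - 3)^2*(x - 5)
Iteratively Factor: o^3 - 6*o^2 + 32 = (o - 4)*(o^2 - 2*o - 8) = (o - 4)^2*(o + 2)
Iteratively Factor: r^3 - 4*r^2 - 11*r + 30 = (r - 2)*(r^2 - 2*r - 15) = (r - 2)*(r + 3)*(r - 5)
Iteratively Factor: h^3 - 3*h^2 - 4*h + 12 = (h + 2)*(h^2 - 5*h + 6) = (h - 3)*(h + 2)*(h - 2)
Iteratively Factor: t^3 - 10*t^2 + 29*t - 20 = (t - 1)*(t^2 - 9*t + 20) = (t - 4)*(t - 1)*(t - 5)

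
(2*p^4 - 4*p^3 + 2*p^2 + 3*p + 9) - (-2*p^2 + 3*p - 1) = 2*p^4 - 4*p^3 + 4*p^2 + 10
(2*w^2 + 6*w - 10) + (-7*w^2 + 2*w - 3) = -5*w^2 + 8*w - 13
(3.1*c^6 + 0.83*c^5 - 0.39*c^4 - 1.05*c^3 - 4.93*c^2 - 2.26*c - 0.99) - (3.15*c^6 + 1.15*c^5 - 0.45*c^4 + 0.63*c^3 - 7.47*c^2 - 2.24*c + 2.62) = -0.0499999999999998*c^6 - 0.32*c^5 + 0.06*c^4 - 1.68*c^3 + 2.54*c^2 - 0.0199999999999996*c - 3.61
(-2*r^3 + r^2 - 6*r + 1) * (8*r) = -16*r^4 + 8*r^3 - 48*r^2 + 8*r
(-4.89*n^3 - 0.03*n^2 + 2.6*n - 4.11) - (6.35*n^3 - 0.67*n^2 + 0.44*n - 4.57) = -11.24*n^3 + 0.64*n^2 + 2.16*n + 0.46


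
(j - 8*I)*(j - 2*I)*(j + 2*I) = j^3 - 8*I*j^2 + 4*j - 32*I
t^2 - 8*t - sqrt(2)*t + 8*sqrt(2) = (t - 8)*(t - sqrt(2))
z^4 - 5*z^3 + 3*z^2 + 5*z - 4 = (z - 4)*(z - 1)^2*(z + 1)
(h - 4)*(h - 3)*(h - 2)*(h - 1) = h^4 - 10*h^3 + 35*h^2 - 50*h + 24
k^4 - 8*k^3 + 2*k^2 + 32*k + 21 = (k - 7)*(k - 3)*(k + 1)^2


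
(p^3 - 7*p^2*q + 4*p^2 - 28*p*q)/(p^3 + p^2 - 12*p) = (p - 7*q)/(p - 3)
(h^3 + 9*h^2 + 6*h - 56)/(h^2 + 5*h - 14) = h + 4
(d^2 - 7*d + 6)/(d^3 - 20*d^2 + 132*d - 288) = (d - 1)/(d^2 - 14*d + 48)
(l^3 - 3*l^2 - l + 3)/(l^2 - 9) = (l^2 - 1)/(l + 3)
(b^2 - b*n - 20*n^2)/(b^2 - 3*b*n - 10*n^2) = (b + 4*n)/(b + 2*n)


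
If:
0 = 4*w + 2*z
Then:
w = -z/2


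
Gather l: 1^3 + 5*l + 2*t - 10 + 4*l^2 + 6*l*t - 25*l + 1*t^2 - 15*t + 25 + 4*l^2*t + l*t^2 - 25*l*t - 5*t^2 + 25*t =l^2*(4*t + 4) + l*(t^2 - 19*t - 20) - 4*t^2 + 12*t + 16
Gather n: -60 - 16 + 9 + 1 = -66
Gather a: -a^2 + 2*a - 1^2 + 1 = -a^2 + 2*a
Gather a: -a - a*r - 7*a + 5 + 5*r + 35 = a*(-r - 8) + 5*r + 40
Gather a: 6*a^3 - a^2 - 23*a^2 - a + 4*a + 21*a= 6*a^3 - 24*a^2 + 24*a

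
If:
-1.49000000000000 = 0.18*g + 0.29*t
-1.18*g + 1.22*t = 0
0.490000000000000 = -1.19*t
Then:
No Solution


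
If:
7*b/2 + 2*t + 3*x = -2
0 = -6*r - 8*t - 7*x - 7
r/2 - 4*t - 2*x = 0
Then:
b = -53*x/98 - 1/2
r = -3*x/7 - 1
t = -31*x/56 - 1/8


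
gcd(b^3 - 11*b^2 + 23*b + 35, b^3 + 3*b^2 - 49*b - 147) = b - 7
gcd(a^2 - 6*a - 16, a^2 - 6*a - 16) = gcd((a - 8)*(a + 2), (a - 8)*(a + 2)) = a^2 - 6*a - 16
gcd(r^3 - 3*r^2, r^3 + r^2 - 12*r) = r^2 - 3*r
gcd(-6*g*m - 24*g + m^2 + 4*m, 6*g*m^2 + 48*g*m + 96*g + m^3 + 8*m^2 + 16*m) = m + 4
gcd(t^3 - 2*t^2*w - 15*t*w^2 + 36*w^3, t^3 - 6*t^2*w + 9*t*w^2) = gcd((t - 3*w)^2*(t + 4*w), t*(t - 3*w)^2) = t^2 - 6*t*w + 9*w^2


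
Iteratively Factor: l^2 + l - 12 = (l + 4)*(l - 3)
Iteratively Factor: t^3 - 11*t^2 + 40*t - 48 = (t - 4)*(t^2 - 7*t + 12) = (t - 4)*(t - 3)*(t - 4)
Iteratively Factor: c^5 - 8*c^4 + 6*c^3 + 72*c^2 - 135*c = (c + 3)*(c^4 - 11*c^3 + 39*c^2 - 45*c) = (c - 3)*(c + 3)*(c^3 - 8*c^2 + 15*c) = c*(c - 3)*(c + 3)*(c^2 - 8*c + 15) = c*(c - 5)*(c - 3)*(c + 3)*(c - 3)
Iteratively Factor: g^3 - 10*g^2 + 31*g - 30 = (g - 2)*(g^2 - 8*g + 15) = (g - 5)*(g - 2)*(g - 3)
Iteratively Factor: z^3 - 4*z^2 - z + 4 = (z - 1)*(z^2 - 3*z - 4) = (z - 1)*(z + 1)*(z - 4)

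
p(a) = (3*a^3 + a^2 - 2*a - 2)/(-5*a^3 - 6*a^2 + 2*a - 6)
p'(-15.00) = 0.00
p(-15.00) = -0.64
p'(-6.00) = -0.03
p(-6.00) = -0.71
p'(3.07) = -0.06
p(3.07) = -0.44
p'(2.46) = -0.10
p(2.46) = -0.39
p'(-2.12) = -4.74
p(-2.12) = -2.09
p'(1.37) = -0.37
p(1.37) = -0.18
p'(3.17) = -0.05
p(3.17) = -0.44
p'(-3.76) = -0.12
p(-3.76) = -0.84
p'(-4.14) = -0.08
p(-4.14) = -0.80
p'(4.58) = -0.02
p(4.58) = -0.49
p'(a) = (9*a^2 + 2*a - 2)/(-5*a^3 - 6*a^2 + 2*a - 6) + (15*a^2 + 12*a - 2)*(3*a^3 + a^2 - 2*a - 2)/(-5*a^3 - 6*a^2 + 2*a - 6)^2 = (-13*a^4 - 8*a^3 - 94*a^2 - 36*a + 16)/(25*a^6 + 60*a^5 + 16*a^4 + 36*a^3 + 76*a^2 - 24*a + 36)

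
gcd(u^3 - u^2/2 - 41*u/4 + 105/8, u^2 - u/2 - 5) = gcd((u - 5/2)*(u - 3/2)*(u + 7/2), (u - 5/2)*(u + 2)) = u - 5/2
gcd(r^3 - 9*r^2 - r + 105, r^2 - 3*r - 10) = r - 5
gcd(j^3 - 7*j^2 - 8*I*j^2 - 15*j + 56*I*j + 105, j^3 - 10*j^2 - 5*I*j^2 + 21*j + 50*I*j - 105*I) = j^2 + j*(-7 - 5*I) + 35*I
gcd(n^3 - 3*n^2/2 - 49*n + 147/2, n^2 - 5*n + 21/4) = n - 3/2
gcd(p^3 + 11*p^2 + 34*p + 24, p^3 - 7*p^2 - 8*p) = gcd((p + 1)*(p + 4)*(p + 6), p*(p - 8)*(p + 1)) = p + 1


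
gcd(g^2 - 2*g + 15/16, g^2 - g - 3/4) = 1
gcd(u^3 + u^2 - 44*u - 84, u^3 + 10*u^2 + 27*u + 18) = u + 6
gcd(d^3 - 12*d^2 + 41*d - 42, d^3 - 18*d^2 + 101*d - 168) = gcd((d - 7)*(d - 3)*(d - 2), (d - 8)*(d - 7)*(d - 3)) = d^2 - 10*d + 21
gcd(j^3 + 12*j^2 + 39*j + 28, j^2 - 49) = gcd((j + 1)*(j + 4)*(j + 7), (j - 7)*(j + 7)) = j + 7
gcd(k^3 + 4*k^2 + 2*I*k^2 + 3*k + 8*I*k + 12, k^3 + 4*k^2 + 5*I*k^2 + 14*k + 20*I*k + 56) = k + 4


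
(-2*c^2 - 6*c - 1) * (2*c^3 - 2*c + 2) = -4*c^5 - 12*c^4 + 2*c^3 + 8*c^2 - 10*c - 2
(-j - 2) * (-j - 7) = j^2 + 9*j + 14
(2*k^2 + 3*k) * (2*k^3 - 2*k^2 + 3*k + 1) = 4*k^5 + 2*k^4 + 11*k^2 + 3*k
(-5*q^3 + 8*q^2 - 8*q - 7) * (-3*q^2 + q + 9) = 15*q^5 - 29*q^4 - 13*q^3 + 85*q^2 - 79*q - 63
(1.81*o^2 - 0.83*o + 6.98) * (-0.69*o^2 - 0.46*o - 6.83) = -1.2489*o^4 - 0.2599*o^3 - 16.7967*o^2 + 2.4581*o - 47.6734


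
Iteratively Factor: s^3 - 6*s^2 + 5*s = (s - 5)*(s^2 - s) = s*(s - 5)*(s - 1)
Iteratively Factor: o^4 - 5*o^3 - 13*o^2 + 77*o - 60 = (o - 3)*(o^3 - 2*o^2 - 19*o + 20) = (o - 3)*(o + 4)*(o^2 - 6*o + 5) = (o - 5)*(o - 3)*(o + 4)*(o - 1)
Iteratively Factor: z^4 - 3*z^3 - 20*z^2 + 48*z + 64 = (z + 4)*(z^3 - 7*z^2 + 8*z + 16) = (z + 1)*(z + 4)*(z^2 - 8*z + 16) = (z - 4)*(z + 1)*(z + 4)*(z - 4)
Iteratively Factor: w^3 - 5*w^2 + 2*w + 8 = (w + 1)*(w^2 - 6*w + 8) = (w - 2)*(w + 1)*(w - 4)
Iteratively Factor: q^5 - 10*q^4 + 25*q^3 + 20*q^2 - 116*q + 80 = (q + 2)*(q^4 - 12*q^3 + 49*q^2 - 78*q + 40) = (q - 5)*(q + 2)*(q^3 - 7*q^2 + 14*q - 8) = (q - 5)*(q - 4)*(q + 2)*(q^2 - 3*q + 2) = (q - 5)*(q - 4)*(q - 1)*(q + 2)*(q - 2)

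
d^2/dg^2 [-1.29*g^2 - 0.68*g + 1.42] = -2.58000000000000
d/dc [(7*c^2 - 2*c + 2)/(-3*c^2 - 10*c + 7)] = 2*(-38*c^2 + 55*c + 3)/(9*c^4 + 60*c^3 + 58*c^2 - 140*c + 49)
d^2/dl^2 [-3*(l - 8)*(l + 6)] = -6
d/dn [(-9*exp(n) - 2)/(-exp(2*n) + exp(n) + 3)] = (-(2*exp(n) - 1)*(9*exp(n) + 2) + 9*exp(2*n) - 9*exp(n) - 27)*exp(n)/(-exp(2*n) + exp(n) + 3)^2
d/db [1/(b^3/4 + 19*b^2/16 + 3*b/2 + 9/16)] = 32*(-6*b^2 - 19*b - 12)/(4*b^3 + 19*b^2 + 24*b + 9)^2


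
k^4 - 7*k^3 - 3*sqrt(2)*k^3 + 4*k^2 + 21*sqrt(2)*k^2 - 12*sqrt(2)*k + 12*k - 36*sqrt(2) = (k - 6)*(k - 2)*(k + 1)*(k - 3*sqrt(2))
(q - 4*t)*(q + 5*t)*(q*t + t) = q^3*t + q^2*t^2 + q^2*t - 20*q*t^3 + q*t^2 - 20*t^3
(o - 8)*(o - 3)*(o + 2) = o^3 - 9*o^2 + 2*o + 48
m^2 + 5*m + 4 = (m + 1)*(m + 4)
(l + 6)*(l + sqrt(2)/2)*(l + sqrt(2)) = l^3 + 3*sqrt(2)*l^2/2 + 6*l^2 + l + 9*sqrt(2)*l + 6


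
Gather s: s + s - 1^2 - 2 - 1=2*s - 4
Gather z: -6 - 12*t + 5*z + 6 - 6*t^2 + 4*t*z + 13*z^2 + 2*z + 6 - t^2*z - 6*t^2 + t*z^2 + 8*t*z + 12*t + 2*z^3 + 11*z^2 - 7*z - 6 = -12*t^2 + 2*z^3 + z^2*(t + 24) + z*(-t^2 + 12*t)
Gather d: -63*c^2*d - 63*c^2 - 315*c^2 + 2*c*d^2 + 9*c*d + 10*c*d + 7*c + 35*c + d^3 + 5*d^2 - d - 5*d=-378*c^2 + 42*c + d^3 + d^2*(2*c + 5) + d*(-63*c^2 + 19*c - 6)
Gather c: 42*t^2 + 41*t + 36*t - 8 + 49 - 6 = 42*t^2 + 77*t + 35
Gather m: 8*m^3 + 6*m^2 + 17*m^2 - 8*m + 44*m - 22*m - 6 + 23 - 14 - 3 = 8*m^3 + 23*m^2 + 14*m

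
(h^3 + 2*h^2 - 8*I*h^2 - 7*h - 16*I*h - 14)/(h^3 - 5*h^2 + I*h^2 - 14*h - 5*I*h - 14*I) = (h^2 - 8*I*h - 7)/(h^2 + h*(-7 + I) - 7*I)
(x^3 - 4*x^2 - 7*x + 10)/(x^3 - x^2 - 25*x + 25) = (x + 2)/(x + 5)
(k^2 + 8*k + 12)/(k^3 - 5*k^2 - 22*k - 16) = (k + 6)/(k^2 - 7*k - 8)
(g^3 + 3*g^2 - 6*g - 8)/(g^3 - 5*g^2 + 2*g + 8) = (g + 4)/(g - 4)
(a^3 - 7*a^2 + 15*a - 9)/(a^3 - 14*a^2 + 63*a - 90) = (a^2 - 4*a + 3)/(a^2 - 11*a + 30)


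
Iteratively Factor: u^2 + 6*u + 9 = (u + 3)*(u + 3)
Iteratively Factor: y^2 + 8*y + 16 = (y + 4)*(y + 4)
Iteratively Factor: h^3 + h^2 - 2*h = (h)*(h^2 + h - 2) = h*(h + 2)*(h - 1)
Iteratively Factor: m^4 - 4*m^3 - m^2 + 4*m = (m - 4)*(m^3 - m) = m*(m - 4)*(m^2 - 1) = m*(m - 4)*(m + 1)*(m - 1)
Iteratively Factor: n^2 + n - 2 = (n - 1)*(n + 2)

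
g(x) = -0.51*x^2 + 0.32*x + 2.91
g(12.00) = -66.69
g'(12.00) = -11.92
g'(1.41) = -1.12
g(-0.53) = 2.60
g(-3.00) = -2.64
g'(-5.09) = 5.51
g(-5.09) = -11.93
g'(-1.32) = 1.67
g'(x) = 0.32 - 1.02*x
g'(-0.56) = 0.89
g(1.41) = 2.35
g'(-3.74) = 4.13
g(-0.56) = 2.57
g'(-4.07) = 4.47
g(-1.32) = 1.60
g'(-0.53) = 0.86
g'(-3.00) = 3.38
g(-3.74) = -5.42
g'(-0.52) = 0.85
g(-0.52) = 2.61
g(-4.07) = -6.84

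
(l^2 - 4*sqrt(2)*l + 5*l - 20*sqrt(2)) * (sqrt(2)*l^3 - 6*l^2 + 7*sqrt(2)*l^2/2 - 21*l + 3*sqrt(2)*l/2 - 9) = sqrt(2)*l^5 - 14*l^4 + 17*sqrt(2)*l^4/2 - 119*l^3 + 43*sqrt(2)*l^3 - 266*l^2 + 423*sqrt(2)*l^2/2 - 105*l + 456*sqrt(2)*l + 180*sqrt(2)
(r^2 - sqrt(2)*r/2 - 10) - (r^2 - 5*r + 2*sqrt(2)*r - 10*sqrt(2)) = -5*sqrt(2)*r/2 + 5*r - 10 + 10*sqrt(2)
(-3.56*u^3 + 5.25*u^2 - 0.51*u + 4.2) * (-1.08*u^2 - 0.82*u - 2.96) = 3.8448*u^5 - 2.7508*u^4 + 6.7834*u^3 - 19.6578*u^2 - 1.9344*u - 12.432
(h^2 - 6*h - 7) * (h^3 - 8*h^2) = h^5 - 14*h^4 + 41*h^3 + 56*h^2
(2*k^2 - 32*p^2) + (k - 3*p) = 2*k^2 + k - 32*p^2 - 3*p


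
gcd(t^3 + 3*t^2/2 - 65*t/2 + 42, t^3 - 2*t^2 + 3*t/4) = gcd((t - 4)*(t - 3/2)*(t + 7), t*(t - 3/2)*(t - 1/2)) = t - 3/2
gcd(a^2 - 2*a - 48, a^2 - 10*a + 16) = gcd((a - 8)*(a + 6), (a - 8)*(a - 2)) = a - 8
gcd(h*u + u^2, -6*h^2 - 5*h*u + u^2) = h + u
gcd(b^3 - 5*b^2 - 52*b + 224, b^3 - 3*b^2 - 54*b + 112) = b^2 - b - 56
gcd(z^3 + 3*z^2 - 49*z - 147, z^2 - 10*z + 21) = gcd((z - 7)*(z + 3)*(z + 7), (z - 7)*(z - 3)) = z - 7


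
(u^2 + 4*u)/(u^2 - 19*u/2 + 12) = 2*u*(u + 4)/(2*u^2 - 19*u + 24)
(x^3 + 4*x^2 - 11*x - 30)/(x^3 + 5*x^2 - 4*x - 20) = (x - 3)/(x - 2)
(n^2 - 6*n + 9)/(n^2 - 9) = (n - 3)/(n + 3)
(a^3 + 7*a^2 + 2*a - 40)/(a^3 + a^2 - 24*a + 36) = (a^2 + 9*a + 20)/(a^2 + 3*a - 18)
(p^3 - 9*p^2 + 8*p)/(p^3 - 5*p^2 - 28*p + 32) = p/(p + 4)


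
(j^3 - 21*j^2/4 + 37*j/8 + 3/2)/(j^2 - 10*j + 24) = (8*j^2 - 10*j - 3)/(8*(j - 6))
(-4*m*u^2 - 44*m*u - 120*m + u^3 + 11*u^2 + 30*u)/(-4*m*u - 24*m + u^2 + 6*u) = u + 5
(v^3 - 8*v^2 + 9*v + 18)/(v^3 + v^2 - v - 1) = (v^2 - 9*v + 18)/(v^2 - 1)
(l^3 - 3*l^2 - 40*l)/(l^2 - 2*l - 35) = l*(l - 8)/(l - 7)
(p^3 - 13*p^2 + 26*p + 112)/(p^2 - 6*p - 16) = p - 7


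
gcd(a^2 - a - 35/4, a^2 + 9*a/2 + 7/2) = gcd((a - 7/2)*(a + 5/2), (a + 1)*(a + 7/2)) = 1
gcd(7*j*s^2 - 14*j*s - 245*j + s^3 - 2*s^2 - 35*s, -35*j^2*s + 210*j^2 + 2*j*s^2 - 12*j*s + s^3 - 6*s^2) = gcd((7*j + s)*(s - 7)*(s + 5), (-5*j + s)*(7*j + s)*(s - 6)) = 7*j + s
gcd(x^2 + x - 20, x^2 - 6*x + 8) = x - 4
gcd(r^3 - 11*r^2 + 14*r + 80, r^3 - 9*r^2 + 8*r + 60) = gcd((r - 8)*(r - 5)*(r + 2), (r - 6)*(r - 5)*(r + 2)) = r^2 - 3*r - 10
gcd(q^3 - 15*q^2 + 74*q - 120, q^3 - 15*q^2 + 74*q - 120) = q^3 - 15*q^2 + 74*q - 120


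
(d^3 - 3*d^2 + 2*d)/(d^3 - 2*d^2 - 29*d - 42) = d*(-d^2 + 3*d - 2)/(-d^3 + 2*d^2 + 29*d + 42)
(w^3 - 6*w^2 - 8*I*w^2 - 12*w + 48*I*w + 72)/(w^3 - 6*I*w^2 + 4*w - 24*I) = (w - 6)/(w + 2*I)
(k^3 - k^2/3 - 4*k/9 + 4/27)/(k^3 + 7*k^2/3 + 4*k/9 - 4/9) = (k - 2/3)/(k + 2)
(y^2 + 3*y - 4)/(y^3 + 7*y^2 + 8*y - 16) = 1/(y + 4)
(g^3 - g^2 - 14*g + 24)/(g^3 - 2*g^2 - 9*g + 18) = (g + 4)/(g + 3)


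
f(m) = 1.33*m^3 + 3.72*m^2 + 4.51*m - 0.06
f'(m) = 3.99*m^2 + 7.44*m + 4.51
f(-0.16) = -0.69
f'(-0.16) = 3.42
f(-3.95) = -41.80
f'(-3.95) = 37.38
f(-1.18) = -2.39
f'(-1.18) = 1.29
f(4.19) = 181.98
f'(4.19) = 105.73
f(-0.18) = -0.76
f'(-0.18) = 3.30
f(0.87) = 7.56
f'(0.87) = 14.00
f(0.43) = 2.67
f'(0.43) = 8.45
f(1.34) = 15.86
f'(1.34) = 21.64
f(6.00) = 448.20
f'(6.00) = 192.79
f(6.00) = 448.20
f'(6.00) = 192.79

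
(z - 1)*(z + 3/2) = z^2 + z/2 - 3/2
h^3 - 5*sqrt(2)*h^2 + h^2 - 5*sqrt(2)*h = h*(h + 1)*(h - 5*sqrt(2))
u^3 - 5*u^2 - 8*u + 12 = (u - 6)*(u - 1)*(u + 2)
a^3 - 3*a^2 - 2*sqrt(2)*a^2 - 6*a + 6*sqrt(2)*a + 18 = (a - 3)*(a - 3*sqrt(2))*(a + sqrt(2))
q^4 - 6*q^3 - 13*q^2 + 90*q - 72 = (q - 6)*(q - 3)*(q - 1)*(q + 4)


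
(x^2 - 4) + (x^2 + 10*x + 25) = 2*x^2 + 10*x + 21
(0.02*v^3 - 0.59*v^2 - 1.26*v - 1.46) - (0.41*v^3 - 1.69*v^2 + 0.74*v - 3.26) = -0.39*v^3 + 1.1*v^2 - 2.0*v + 1.8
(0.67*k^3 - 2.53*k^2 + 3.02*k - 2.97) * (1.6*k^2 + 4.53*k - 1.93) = 1.072*k^5 - 1.0129*k^4 - 7.922*k^3 + 13.8115*k^2 - 19.2827*k + 5.7321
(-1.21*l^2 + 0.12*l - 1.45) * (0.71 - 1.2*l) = 1.452*l^3 - 1.0031*l^2 + 1.8252*l - 1.0295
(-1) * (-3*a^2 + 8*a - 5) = 3*a^2 - 8*a + 5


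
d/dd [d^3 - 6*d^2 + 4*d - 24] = 3*d^2 - 12*d + 4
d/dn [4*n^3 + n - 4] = 12*n^2 + 1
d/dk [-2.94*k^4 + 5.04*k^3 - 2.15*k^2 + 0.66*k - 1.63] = -11.76*k^3 + 15.12*k^2 - 4.3*k + 0.66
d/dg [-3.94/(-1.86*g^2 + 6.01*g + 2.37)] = (23.6794 - 14.6568*g)/(-1.86*g^2 + 6.01*g + 2.37)^2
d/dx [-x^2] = -2*x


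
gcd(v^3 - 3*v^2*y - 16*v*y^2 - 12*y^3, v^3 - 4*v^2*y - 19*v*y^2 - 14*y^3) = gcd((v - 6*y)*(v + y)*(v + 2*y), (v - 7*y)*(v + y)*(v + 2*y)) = v^2 + 3*v*y + 2*y^2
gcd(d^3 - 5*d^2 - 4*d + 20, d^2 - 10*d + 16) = d - 2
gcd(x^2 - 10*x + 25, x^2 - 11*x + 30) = x - 5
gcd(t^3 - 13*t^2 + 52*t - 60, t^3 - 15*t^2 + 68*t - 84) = t^2 - 8*t + 12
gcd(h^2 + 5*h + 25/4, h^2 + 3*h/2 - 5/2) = h + 5/2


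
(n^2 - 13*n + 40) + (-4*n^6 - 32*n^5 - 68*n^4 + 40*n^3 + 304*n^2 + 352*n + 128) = -4*n^6 - 32*n^5 - 68*n^4 + 40*n^3 + 305*n^2 + 339*n + 168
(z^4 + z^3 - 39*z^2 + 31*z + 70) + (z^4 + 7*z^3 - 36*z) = 2*z^4 + 8*z^3 - 39*z^2 - 5*z + 70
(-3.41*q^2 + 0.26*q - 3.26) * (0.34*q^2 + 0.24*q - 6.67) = -1.1594*q^4 - 0.73*q^3 + 21.6987*q^2 - 2.5166*q + 21.7442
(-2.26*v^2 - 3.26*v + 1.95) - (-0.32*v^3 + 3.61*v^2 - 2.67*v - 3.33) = 0.32*v^3 - 5.87*v^2 - 0.59*v + 5.28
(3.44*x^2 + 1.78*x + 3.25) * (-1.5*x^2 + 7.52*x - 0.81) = -5.16*x^4 + 23.1988*x^3 + 5.7242*x^2 + 22.9982*x - 2.6325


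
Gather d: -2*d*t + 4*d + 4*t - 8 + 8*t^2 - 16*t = d*(4 - 2*t) + 8*t^2 - 12*t - 8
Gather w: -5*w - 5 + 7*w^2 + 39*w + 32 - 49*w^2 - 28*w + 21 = -42*w^2 + 6*w + 48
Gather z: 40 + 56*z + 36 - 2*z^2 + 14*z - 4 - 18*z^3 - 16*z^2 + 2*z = -18*z^3 - 18*z^2 + 72*z + 72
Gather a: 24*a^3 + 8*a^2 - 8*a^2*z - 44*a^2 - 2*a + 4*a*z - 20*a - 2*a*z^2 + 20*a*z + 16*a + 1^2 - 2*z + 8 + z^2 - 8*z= 24*a^3 + a^2*(-8*z - 36) + a*(-2*z^2 + 24*z - 6) + z^2 - 10*z + 9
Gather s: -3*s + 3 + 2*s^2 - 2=2*s^2 - 3*s + 1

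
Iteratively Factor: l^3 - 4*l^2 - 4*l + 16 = (l - 2)*(l^2 - 2*l - 8) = (l - 2)*(l + 2)*(l - 4)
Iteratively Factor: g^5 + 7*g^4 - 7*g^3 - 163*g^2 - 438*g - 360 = (g + 2)*(g^4 + 5*g^3 - 17*g^2 - 129*g - 180) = (g + 2)*(g + 3)*(g^3 + 2*g^2 - 23*g - 60) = (g - 5)*(g + 2)*(g + 3)*(g^2 + 7*g + 12) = (g - 5)*(g + 2)*(g + 3)^2*(g + 4)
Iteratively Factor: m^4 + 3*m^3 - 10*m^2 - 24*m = (m)*(m^3 + 3*m^2 - 10*m - 24) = m*(m - 3)*(m^2 + 6*m + 8) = m*(m - 3)*(m + 4)*(m + 2)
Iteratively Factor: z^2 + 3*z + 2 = (z + 1)*(z + 2)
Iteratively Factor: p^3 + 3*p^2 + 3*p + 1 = (p + 1)*(p^2 + 2*p + 1) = (p + 1)^2*(p + 1)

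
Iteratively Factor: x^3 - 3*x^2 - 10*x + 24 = (x - 4)*(x^2 + x - 6) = (x - 4)*(x + 3)*(x - 2)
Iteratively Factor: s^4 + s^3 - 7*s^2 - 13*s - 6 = (s + 1)*(s^3 - 7*s - 6) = (s + 1)*(s + 2)*(s^2 - 2*s - 3) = (s - 3)*(s + 1)*(s + 2)*(s + 1)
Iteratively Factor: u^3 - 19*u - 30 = (u + 2)*(u^2 - 2*u - 15) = (u - 5)*(u + 2)*(u + 3)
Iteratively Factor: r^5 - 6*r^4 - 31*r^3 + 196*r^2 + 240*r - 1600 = (r - 4)*(r^4 - 2*r^3 - 39*r^2 + 40*r + 400) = (r - 5)*(r - 4)*(r^3 + 3*r^2 - 24*r - 80) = (r - 5)^2*(r - 4)*(r^2 + 8*r + 16) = (r - 5)^2*(r - 4)*(r + 4)*(r + 4)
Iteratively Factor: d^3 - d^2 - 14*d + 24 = (d + 4)*(d^2 - 5*d + 6) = (d - 2)*(d + 4)*(d - 3)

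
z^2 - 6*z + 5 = (z - 5)*(z - 1)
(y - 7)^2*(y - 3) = y^3 - 17*y^2 + 91*y - 147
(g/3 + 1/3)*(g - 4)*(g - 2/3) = g^3/3 - 11*g^2/9 - 2*g/3 + 8/9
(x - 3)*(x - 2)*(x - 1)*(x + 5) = x^4 - x^3 - 19*x^2 + 49*x - 30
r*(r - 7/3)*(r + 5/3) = r^3 - 2*r^2/3 - 35*r/9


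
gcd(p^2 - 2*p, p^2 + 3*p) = p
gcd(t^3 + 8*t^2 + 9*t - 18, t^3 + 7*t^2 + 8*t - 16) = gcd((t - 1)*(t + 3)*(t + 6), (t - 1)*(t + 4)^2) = t - 1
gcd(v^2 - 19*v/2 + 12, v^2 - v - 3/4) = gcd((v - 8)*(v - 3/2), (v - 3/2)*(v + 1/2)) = v - 3/2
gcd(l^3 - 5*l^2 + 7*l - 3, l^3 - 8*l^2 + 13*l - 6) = l^2 - 2*l + 1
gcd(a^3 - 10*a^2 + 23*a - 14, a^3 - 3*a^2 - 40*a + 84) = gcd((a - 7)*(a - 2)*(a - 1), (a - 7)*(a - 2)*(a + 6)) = a^2 - 9*a + 14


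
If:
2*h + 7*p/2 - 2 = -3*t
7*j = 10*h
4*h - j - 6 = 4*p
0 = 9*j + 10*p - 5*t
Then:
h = 455/443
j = 650/443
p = -372/443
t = 426/443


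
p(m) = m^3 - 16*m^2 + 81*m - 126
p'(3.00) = 12.00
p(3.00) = 0.00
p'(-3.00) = 204.00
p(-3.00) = -540.00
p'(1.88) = 31.44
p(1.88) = -23.63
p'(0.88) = 55.16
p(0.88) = -66.43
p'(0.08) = 78.46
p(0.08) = -119.62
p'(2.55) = 18.91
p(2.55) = -6.91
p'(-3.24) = 216.17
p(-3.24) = -590.41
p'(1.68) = 35.71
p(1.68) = -30.34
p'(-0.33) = 91.89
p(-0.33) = -154.51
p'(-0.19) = 87.19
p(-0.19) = -141.97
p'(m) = 3*m^2 - 32*m + 81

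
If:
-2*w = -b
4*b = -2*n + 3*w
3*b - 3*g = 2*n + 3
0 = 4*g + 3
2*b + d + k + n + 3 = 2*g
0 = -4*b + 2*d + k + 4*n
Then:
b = 3/22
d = 513/88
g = -3/4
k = -459/44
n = -15/88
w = 3/44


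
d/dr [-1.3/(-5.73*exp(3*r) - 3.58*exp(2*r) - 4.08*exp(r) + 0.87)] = (-22.347*exp(2*r) - 9.308*exp(r) - 5.304)*exp(r)/(5.73*exp(3*r) + 3.58*exp(2*r) + 4.08*exp(r) - 0.87)^2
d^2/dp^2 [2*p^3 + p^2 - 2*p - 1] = 12*p + 2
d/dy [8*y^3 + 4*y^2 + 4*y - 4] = 24*y^2 + 8*y + 4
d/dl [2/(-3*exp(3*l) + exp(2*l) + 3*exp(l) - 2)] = (18*exp(2*l) - 4*exp(l) - 6)*exp(l)/(3*exp(3*l) - exp(2*l) - 3*exp(l) + 2)^2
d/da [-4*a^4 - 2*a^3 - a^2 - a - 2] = -16*a^3 - 6*a^2 - 2*a - 1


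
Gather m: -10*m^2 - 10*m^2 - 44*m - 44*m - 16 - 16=-20*m^2 - 88*m - 32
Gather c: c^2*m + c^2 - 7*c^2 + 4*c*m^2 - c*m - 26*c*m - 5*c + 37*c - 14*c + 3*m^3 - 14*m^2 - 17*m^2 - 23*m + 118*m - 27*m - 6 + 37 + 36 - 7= c^2*(m - 6) + c*(4*m^2 - 27*m + 18) + 3*m^3 - 31*m^2 + 68*m + 60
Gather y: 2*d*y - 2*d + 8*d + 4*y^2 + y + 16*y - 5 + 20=6*d + 4*y^2 + y*(2*d + 17) + 15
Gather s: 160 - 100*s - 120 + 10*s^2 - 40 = 10*s^2 - 100*s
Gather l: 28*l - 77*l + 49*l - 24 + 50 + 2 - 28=0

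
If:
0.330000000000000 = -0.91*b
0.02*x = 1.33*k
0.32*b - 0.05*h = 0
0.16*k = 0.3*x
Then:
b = -0.36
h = -2.32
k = 0.00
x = 0.00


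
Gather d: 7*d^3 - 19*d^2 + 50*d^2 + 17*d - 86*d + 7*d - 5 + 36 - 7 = 7*d^3 + 31*d^2 - 62*d + 24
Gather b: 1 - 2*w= 1 - 2*w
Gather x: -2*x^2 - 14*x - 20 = -2*x^2 - 14*x - 20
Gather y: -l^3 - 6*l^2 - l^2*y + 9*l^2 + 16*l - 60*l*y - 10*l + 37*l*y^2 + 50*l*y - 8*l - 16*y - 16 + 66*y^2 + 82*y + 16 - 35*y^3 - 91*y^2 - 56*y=-l^3 + 3*l^2 - 2*l - 35*y^3 + y^2*(37*l - 25) + y*(-l^2 - 10*l + 10)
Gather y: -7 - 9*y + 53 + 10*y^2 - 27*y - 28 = 10*y^2 - 36*y + 18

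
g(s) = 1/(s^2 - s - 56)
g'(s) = (1 - 2*s)/(s^2 - s - 56)^2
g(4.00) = -0.02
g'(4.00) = -0.00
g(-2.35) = -0.02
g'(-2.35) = 0.00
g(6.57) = -0.05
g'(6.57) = -0.03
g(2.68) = -0.02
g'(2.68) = -0.00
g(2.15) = -0.02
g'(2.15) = -0.00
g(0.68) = -0.02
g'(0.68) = -0.00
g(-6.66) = -0.20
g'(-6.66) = 0.58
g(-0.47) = -0.02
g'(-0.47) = 0.00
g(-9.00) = 0.03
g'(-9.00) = 0.02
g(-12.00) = 0.01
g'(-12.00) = 0.00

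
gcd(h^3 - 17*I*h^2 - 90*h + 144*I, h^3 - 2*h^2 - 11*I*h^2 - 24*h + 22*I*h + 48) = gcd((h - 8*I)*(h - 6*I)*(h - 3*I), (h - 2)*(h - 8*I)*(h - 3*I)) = h^2 - 11*I*h - 24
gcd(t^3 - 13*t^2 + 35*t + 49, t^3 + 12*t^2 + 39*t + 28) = t + 1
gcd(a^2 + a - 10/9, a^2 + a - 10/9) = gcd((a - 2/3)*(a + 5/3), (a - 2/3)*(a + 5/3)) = a^2 + a - 10/9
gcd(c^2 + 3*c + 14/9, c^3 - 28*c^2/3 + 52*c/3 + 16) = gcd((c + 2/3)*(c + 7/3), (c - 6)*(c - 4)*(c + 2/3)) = c + 2/3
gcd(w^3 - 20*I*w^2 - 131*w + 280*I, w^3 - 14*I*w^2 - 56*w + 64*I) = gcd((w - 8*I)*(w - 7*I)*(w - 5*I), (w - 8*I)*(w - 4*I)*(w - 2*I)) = w - 8*I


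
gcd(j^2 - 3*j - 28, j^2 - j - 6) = 1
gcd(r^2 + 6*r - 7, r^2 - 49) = r + 7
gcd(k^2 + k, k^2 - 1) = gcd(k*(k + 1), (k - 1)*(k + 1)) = k + 1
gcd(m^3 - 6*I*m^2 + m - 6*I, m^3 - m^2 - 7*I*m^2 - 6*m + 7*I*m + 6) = m^2 - 7*I*m - 6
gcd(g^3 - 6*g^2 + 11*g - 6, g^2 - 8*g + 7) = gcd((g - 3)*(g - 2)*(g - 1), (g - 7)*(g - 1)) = g - 1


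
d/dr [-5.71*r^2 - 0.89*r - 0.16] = -11.42*r - 0.89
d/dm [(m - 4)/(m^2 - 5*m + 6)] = (m^2 - 5*m - (m - 4)*(2*m - 5) + 6)/(m^2 - 5*m + 6)^2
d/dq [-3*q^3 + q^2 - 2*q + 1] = -9*q^2 + 2*q - 2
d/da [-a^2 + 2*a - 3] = 2 - 2*a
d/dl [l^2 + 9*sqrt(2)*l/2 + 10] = 2*l + 9*sqrt(2)/2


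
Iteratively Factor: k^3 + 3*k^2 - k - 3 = (k + 1)*(k^2 + 2*k - 3) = (k - 1)*(k + 1)*(k + 3)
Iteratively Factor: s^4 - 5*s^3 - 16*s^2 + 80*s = (s)*(s^3 - 5*s^2 - 16*s + 80) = s*(s - 4)*(s^2 - s - 20) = s*(s - 4)*(s + 4)*(s - 5)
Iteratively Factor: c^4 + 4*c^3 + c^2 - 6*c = (c + 2)*(c^3 + 2*c^2 - 3*c) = c*(c + 2)*(c^2 + 2*c - 3) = c*(c + 2)*(c + 3)*(c - 1)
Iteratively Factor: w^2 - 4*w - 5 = (w + 1)*(w - 5)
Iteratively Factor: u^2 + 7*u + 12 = (u + 3)*(u + 4)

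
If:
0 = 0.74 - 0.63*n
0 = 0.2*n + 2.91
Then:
No Solution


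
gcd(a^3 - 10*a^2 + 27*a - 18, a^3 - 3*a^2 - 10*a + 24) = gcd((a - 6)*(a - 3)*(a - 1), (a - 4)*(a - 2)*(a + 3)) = 1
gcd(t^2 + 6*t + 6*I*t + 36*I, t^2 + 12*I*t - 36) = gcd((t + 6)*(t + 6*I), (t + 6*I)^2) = t + 6*I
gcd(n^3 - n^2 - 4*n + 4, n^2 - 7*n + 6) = n - 1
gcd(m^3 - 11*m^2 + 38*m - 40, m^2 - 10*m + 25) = m - 5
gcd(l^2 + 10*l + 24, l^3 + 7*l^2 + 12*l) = l + 4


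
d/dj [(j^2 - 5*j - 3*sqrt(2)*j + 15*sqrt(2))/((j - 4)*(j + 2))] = (3*j^2 + 3*sqrt(2)*j^2 - 30*sqrt(2)*j - 16*j + 40 + 54*sqrt(2))/(j^4 - 4*j^3 - 12*j^2 + 32*j + 64)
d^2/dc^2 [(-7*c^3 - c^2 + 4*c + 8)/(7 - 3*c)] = 2*(63*c^3 - 441*c^2 + 1029*c - 107)/(27*c^3 - 189*c^2 + 441*c - 343)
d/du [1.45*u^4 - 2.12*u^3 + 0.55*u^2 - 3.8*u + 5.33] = 5.8*u^3 - 6.36*u^2 + 1.1*u - 3.8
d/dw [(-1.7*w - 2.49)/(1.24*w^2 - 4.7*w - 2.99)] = (2.108*w^2 + 6.1752*w - 6.62)/(1.5376*w^4 - 11.656*w^3 + 14.6748*w^2 + 28.106*w + 8.9401)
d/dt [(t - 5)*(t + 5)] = 2*t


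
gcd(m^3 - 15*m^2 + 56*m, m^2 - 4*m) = m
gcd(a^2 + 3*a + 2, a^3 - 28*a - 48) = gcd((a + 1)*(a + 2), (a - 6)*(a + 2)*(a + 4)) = a + 2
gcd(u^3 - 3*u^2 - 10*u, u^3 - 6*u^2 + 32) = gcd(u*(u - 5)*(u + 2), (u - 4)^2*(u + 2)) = u + 2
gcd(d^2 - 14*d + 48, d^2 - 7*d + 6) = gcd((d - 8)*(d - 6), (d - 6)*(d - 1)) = d - 6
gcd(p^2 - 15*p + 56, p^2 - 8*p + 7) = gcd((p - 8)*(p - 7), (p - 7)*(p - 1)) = p - 7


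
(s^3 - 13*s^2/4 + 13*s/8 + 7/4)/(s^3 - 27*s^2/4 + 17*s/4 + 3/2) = (8*s^3 - 26*s^2 + 13*s + 14)/(2*(4*s^3 - 27*s^2 + 17*s + 6))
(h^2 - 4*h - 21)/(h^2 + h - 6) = (h - 7)/(h - 2)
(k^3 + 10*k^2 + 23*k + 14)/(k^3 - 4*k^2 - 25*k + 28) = (k^3 + 10*k^2 + 23*k + 14)/(k^3 - 4*k^2 - 25*k + 28)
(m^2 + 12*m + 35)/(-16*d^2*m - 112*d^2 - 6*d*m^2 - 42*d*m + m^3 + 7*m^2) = (-m - 5)/(16*d^2 + 6*d*m - m^2)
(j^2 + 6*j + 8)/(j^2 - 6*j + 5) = (j^2 + 6*j + 8)/(j^2 - 6*j + 5)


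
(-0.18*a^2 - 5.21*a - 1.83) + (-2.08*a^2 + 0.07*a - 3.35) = -2.26*a^2 - 5.14*a - 5.18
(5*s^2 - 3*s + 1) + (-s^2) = 4*s^2 - 3*s + 1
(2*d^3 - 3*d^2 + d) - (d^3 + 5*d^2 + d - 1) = d^3 - 8*d^2 + 1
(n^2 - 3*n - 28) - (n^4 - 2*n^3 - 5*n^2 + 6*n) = -n^4 + 2*n^3 + 6*n^2 - 9*n - 28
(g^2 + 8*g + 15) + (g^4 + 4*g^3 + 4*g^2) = g^4 + 4*g^3 + 5*g^2 + 8*g + 15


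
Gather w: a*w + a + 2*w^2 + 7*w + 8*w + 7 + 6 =a + 2*w^2 + w*(a + 15) + 13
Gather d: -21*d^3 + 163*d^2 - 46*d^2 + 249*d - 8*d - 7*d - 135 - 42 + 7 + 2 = -21*d^3 + 117*d^2 + 234*d - 168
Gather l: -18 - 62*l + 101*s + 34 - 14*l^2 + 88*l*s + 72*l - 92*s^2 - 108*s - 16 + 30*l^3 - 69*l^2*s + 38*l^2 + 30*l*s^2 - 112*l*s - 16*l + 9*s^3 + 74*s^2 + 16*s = 30*l^3 + l^2*(24 - 69*s) + l*(30*s^2 - 24*s - 6) + 9*s^3 - 18*s^2 + 9*s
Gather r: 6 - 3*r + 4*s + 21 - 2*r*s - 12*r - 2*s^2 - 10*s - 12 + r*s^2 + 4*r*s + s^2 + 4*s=r*(s^2 + 2*s - 15) - s^2 - 2*s + 15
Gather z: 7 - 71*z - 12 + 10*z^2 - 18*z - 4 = 10*z^2 - 89*z - 9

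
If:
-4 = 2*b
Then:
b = -2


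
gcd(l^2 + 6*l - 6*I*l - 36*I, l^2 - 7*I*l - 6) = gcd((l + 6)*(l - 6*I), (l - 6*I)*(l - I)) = l - 6*I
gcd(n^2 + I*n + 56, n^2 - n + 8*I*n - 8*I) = n + 8*I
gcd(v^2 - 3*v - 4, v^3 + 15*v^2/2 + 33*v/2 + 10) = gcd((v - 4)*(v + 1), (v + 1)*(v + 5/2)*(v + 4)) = v + 1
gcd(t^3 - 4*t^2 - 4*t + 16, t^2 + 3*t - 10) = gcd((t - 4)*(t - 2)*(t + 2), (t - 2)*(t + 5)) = t - 2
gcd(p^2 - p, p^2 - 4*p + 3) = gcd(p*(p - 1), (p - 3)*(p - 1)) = p - 1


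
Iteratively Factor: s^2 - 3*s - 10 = (s + 2)*(s - 5)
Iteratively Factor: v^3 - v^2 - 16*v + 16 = (v + 4)*(v^2 - 5*v + 4) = (v - 1)*(v + 4)*(v - 4)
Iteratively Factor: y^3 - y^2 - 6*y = (y)*(y^2 - y - 6) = y*(y - 3)*(y + 2)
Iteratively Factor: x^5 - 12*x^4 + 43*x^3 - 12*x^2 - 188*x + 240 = (x - 2)*(x^4 - 10*x^3 + 23*x^2 + 34*x - 120) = (x - 4)*(x - 2)*(x^3 - 6*x^2 - x + 30) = (x - 4)*(x - 2)*(x + 2)*(x^2 - 8*x + 15) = (x - 5)*(x - 4)*(x - 2)*(x + 2)*(x - 3)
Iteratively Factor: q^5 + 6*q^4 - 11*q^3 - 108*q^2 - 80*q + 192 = (q - 4)*(q^4 + 10*q^3 + 29*q^2 + 8*q - 48) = (q - 4)*(q - 1)*(q^3 + 11*q^2 + 40*q + 48) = (q - 4)*(q - 1)*(q + 4)*(q^2 + 7*q + 12) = (q - 4)*(q - 1)*(q + 4)^2*(q + 3)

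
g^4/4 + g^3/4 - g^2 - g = g*(g/4 + 1/2)*(g - 2)*(g + 1)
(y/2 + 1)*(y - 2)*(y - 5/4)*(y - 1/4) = y^4/2 - 3*y^3/4 - 59*y^2/32 + 3*y - 5/8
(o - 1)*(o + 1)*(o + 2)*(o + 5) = o^4 + 7*o^3 + 9*o^2 - 7*o - 10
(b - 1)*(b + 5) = b^2 + 4*b - 5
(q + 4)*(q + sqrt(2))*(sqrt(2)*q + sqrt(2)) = sqrt(2)*q^3 + 2*q^2 + 5*sqrt(2)*q^2 + 4*sqrt(2)*q + 10*q + 8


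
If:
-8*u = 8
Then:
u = -1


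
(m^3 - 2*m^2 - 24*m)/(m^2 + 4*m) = m - 6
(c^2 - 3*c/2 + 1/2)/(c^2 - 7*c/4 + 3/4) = 2*(2*c - 1)/(4*c - 3)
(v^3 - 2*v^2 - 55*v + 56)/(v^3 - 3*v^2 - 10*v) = (-v^3 + 2*v^2 + 55*v - 56)/(v*(-v^2 + 3*v + 10))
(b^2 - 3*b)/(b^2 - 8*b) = (b - 3)/(b - 8)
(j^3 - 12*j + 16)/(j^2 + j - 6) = (j^2 + 2*j - 8)/(j + 3)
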